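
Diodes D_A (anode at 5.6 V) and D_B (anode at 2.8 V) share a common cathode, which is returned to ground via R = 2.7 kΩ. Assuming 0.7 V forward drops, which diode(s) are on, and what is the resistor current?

Only D_A conducts; I_R ≈ 1.8 mA

Assume both conduct. Then node N would need to be at both 5.6−0.7 = 4.9 V and 2.8−0.7 = 2.1 V, which is impossible.
Assume only D_A conducts: V_N = 5.6 − 0.7 = 4.9 V, so I_R = 4.9/2.7 = 1.81 mA.
Check D_B: its anode-to-cathode voltage is 2.8 − 4.9 = -2.1 V < 0.7 V, so it is off. The assumption is consistent.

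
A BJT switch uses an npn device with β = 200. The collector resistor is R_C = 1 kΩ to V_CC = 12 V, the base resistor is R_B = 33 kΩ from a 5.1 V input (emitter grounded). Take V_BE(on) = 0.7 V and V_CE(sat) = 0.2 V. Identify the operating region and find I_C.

saturation; I_C ≈ 12 mA

Assume active: I_B = (5.1 − 0.7)/33 = 0.133 mA, giving I_C = β·I_B = 26.7 mA.
But then V_CE = 12 − 26.7×1 = -14.7 V < V_CE(sat) = 0.2 V — impossible in the active region.
So the transistor is saturated. With V_CE = 0.2 V, I_C = (V_CC − 0.2)/R_C = 11.8/1 = 11.8 mA.
Check: β·I_B = 26.7 mA > I_C = 11.8 mA, confirming saturation.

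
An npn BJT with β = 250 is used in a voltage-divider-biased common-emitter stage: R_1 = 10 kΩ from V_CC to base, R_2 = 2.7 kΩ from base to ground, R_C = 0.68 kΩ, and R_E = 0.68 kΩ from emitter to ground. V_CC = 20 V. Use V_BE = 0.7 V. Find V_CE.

V_CE ≈ 13 V

Thevenize the base divider: V_Th = V_CC·R_2/(R_1+R_2) = 20×2.7/12.7 = 4.25 V, R_Th = R_1‖R_2 = 2.13 kΩ.
Base-emitter loop: V_Th = I_B·R_Th + V_BE + (β+1)I_B·R_E, so I_B = (4.25 − 0.7) / (2.13 + 251×0.68) = 0.0206 mA.
I_C = β·I_B = 250×0.0206 = 5.14 mA, and I_E = (β+1)I_B = 5.16 mA.
V_CE = V_CC − I_C·R_C − I_E·R_E = 20 − 5.14×0.68 − 5.16×0.68 = 13 V.
V_CE = 13 V > 0.2 V confirms active-region operation.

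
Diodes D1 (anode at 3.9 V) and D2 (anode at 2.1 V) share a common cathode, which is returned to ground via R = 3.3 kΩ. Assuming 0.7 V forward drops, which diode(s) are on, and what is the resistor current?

Only D1 conducts; I_R ≈ 0.97 mA

Assume both conduct. Then node N would need to be at both 3.9−0.7 = 3.2 V and 2.1−0.7 = 1.4 V, which is impossible.
Assume only D1 conducts: V_N = 3.9 − 0.7 = 3.2 V, so I_R = 3.2/3.3 = 0.97 mA.
Check D2: its anode-to-cathode voltage is 2.1 − 3.2 = -1.1 V < 0.7 V, so it is off. The assumption is consistent.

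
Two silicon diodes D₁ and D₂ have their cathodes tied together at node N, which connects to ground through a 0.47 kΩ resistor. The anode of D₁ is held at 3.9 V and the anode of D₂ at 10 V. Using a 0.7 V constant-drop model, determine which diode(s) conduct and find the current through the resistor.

Assume both conduct. Then node N would need to be at both 3.9−0.7 = 3.2 V and 10−0.7 = 9.3 V, which is impossible.
Assume only D₂ conducts: V_N = 10 − 0.7 = 9.3 V, so I_R = 9.3/0.47 = 19.8 mA.
Check D₁: its anode-to-cathode voltage is 3.9 − 9.3 = -5.4 V < 0.7 V, so it is off. The assumption is consistent.

Only D₂ conducts; I_R ≈ 20 mA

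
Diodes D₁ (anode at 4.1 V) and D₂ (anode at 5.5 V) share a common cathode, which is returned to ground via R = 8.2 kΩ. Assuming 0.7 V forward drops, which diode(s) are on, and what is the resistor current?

Only D₂ conducts; I_R ≈ 0.59 mA

Assume both conduct. Then node N would need to be at both 4.1−0.7 = 3.4 V and 5.5−0.7 = 4.8 V, which is impossible.
Assume only D₂ conducts: V_N = 5.5 − 0.7 = 4.8 V, so I_R = 4.8/8.2 = 0.585 mA.
Check D₁: its anode-to-cathode voltage is 4.1 − 4.8 = -0.7 V < 0.7 V, so it is off. The assumption is consistent.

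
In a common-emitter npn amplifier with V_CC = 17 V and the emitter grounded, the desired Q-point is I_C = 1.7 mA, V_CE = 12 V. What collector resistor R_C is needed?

Collector loop: V_CC = I_C·R_C + V_CE.
R_C = (V_CC − V_CE)/I_C = (17 − 12)/1.7 = 2.94 kΩ.

R_C ≈ 2.9 kΩ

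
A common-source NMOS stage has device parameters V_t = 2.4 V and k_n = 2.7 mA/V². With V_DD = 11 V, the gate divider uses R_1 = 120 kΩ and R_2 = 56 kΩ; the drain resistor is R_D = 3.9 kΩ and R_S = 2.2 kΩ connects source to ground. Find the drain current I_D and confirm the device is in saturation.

I_D ≈ 0.29 mA

V_G = V_DD·R_2/(R_1+R_2) = 11×56/176 = 3.5 V.
Assume saturation: I_D = (k_n/2)(V_GS − V_t)² with V_GS = V_G − I_D·R_S = 3.5 − 2.2·I_D.
Substituting gives 6.53·I_D² − 7.53·I_D + 1.63 = 0, with roots I_D = 0.29 or 0.864 mA.
The root I_D = 0.864 mA gives V_GS = 1.6 V ≤ V_t, so take I_D = 0.29 mA.
Then V_GS = 2.86 V and V_DS = V_DD − I_D(R_D+R_S) = 11 − 0.29×6.1 = 9.23 V.
Saturation requires V_DS ≥ V_GS − V_t = 0.463 V; 9.23 ≥ 0.463 ✓.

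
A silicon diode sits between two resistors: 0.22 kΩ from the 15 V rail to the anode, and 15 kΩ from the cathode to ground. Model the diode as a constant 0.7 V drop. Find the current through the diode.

The two resistors are in series with the diode, so KVL gives 15 = I·0.22 + 0.7 + I·15.
I = (15 − 0.7) / (0.22 + 15) kΩ = 14.3 / 15.2 = 0.94 mA.

I ≈ 0.94 mA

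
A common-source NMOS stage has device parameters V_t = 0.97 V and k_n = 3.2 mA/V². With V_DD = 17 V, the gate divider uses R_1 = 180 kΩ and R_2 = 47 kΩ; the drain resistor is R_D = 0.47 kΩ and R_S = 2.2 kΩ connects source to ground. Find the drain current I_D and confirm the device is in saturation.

V_G = V_DD·R_2/(R_1+R_2) = 17×47/227 = 3.52 V.
Assume saturation: I_D = (k_n/2)(V_GS − V_t)² with V_GS = V_G − I_D·R_S = 3.52 − 2.2·I_D.
Substituting gives 7.74·I_D² − 19·I_D + 10.4 = 0, with roots I_D = 0.831 or 1.62 mA.
The root I_D = 1.62 mA gives V_GS = -0.0349 V ≤ V_t, so take I_D = 0.831 mA.
Then V_GS = 1.69 V and V_DS = V_DD − I_D(R_D+R_S) = 17 − 0.831×2.67 = 14.8 V.
Saturation requires V_DS ≥ V_GS − V_t = 0.721 V; 14.8 ≥ 0.721 ✓.

I_D ≈ 0.83 mA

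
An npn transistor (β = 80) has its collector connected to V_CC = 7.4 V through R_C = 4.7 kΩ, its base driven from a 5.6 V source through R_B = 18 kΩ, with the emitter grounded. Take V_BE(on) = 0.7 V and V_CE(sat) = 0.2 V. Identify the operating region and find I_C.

Assume active: I_B = (5.6 − 0.7)/18 = 0.272 mA, giving I_C = β·I_B = 21.8 mA.
But then V_CE = 7.4 − 21.8×4.7 = -95 V < V_CE(sat) = 0.2 V — impossible in the active region.
So the transistor is saturated. With V_CE = 0.2 V, I_C = (V_CC − 0.2)/R_C = 7.2/4.7 = 1.53 mA.
Check: β·I_B = 21.8 mA > I_C = 1.53 mA, confirming saturation.

saturation; I_C ≈ 1.5 mA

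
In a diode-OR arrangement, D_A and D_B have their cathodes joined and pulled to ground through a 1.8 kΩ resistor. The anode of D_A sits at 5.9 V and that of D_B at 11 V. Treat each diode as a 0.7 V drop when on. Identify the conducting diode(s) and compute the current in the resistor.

Assume both conduct. Then node N would need to be at both 5.9−0.7 = 5.2 V and 11−0.7 = 10.3 V, which is impossible.
Assume only D_B conducts: V_N = 11 − 0.7 = 10.3 V, so I_R = 10.3/1.8 = 5.72 mA.
Check D_A: its anode-to-cathode voltage is 5.9 − 10.3 = -4.4 V < 0.7 V, so it is off. The assumption is consistent.

Only D_B conducts; I_R ≈ 5.7 mA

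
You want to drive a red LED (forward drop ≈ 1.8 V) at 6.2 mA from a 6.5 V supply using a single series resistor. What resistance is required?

R ≈ 0.76 kΩ

The resistor drops V_S − V_D = 6.5 − 1.8 = 4.7 V at 6.2 mA.
R = 4.7 V / 6.2 mA = 0.758 kΩ.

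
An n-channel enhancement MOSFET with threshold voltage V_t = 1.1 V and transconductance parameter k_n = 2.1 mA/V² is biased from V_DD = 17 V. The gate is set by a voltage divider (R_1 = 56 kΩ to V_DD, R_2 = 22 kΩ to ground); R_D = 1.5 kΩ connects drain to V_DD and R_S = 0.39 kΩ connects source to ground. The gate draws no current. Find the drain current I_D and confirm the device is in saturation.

I_D ≈ 4.3 mA

V_G = V_DD·R_2/(R_1+R_2) = 17×22/78 = 4.79 V.
Assume saturation: I_D = (k_n/2)(V_GS − V_t)² with V_GS = V_G − I_D·R_S = 4.79 − 0.39·I_D.
Substituting gives 0.16·I_D² − 4.03·I_D + 14.3 = 0, with roots I_D = 4.29 or 20.9 mA.
The root I_D = 20.9 mA gives V_GS = -3.36 V ≤ V_t, so take I_D = 4.29 mA.
Then V_GS = 3.12 V and V_DS = V_DD − I_D(R_D+R_S) = 17 − 4.29×1.89 = 8.89 V.
Saturation requires V_DS ≥ V_GS − V_t = 2.02 V; 8.89 ≥ 2.02 ✓.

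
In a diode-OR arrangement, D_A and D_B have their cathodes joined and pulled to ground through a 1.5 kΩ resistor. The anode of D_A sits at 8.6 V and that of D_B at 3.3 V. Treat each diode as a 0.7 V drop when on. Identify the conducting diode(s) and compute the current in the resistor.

Only D_A conducts; I_R ≈ 5.3 mA

Assume both conduct. Then node N would need to be at both 8.6−0.7 = 7.9 V and 3.3−0.7 = 2.6 V, which is impossible.
Assume only D_A conducts: V_N = 8.6 − 0.7 = 7.9 V, so I_R = 7.9/1.5 = 5.27 mA.
Check D_B: its anode-to-cathode voltage is 3.3 − 7.9 = -4.6 V < 0.7 V, so it is off. The assumption is consistent.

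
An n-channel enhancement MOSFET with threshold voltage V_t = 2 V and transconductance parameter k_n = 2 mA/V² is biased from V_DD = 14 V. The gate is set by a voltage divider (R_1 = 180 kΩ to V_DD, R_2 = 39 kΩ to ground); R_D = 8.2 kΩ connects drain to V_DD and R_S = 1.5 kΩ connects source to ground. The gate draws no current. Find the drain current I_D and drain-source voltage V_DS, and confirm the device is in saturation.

V_G = V_DD·R_2/(R_1+R_2) = 14×39/219 = 2.49 V.
Assume saturation: I_D = (k_n/2)(V_GS − V_t)² with V_GS = V_G − I_D·R_S = 2.49 − 1.5·I_D.
Substituting gives 2.25·I_D² − 2.48·I_D + 0.243 = 0, with roots I_D = 0.109 or 0.993 mA.
The root I_D = 0.993 mA gives V_GS = 1 V ≤ V_t, so take I_D = 0.109 mA.
Then V_GS = 2.33 V and V_DS = V_DD − I_D(R_D+R_S) = 14 − 0.109×9.7 = 12.9 V.
Saturation requires V_DS ≥ V_GS − V_t = 0.33 V; 12.9 ≥ 0.33 ✓.

I_D ≈ 0.11 mA, V_DS ≈ 13 V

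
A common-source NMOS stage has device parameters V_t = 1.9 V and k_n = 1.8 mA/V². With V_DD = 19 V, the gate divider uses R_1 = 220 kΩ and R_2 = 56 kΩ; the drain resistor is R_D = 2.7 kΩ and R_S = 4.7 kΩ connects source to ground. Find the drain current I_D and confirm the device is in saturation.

V_G = V_DD·R_2/(R_1+R_2) = 19×56/276 = 3.86 V.
Assume saturation: I_D = (k_n/2)(V_GS − V_t)² with V_GS = V_G − I_D·R_S = 3.86 − 4.7·I_D.
Substituting gives 19.9·I_D² − 17.5·I_D + 3.44 = 0, with roots I_D = 0.294 or 0.588 mA.
The root I_D = 0.588 mA gives V_GS = 1.09 V ≤ V_t, so take I_D = 0.294 mA.
Then V_GS = 2.47 V and V_DS = V_DD − I_D(R_D+R_S) = 19 − 0.294×7.4 = 16.8 V.
Saturation requires V_DS ≥ V_GS − V_t = 0.572 V; 16.8 ≥ 0.572 ✓.

I_D ≈ 0.29 mA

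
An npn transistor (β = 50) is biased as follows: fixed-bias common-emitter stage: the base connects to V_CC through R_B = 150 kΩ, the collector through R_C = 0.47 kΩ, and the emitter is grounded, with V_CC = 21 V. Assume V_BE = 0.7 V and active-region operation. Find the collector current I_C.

I_C ≈ 6.8 mA

Base loop: V_CC = I_B·R_B + V_BE, so I_B = (21 − 0.7)/150 kΩ = 0.135 mA.
In the active region I_C = β·I_B = 50 × 0.135 = 6.77 mA.
Collector loop: V_CE = V_CC − I_C·R_C = 21 − 6.77×0.47 = 17.8 V.
Since V_CE = 17.8 V > V_CE(sat) ≈ 0.2 V, the transistor is in the active region as assumed.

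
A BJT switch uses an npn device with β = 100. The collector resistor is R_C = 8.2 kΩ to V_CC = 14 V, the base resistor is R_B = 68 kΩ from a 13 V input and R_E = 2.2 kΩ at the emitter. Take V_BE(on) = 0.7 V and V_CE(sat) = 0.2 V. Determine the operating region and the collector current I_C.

saturation; I_C ≈ 1.3 mA

Assume active: I_B = (13 − 0.7)/(68 + 101×2.2) = 0.0424 mA, I_C = β·I_B = 4.24 mA.
Then V_CE = 14 − 4.24×8.2 − 4.28×2.2 = -30.2 V < 0.2 V — the active assumption fails.
Re-solve with V_CE = 0.2 V. KCL at the emitter: V_E/R_E = (V_BB−0.7−V_E)/R_B + (V_CC−0.2−V_E)/R_C, giving V_E = 3.15 V.
I_C = (V_CC − 0.2 − V_E)/R_C = (13.8 − 3.15)/8.2 = 1.3 mA.
Check: I_B = (12.3 − 3.15)/68 = 0.135 mA, and β·I_B = 13.5 mA > I_C, confirming saturation.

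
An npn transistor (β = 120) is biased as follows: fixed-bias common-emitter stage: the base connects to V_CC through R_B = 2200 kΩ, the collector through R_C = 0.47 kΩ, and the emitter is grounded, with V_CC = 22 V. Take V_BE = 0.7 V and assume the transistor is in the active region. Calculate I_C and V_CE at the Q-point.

I_C ≈ 1.2 mA, V_CE ≈ 21 V

Base loop: V_CC = I_B·R_B + V_BE, so I_B = (22 − 0.7)/2200 kΩ = 0.00968 mA.
In the active region I_C = β·I_B = 120 × 0.00968 = 1.16 mA.
Collector loop: V_CE = V_CC − I_C·R_C = 22 − 1.16×0.47 = 21.5 V.
Since V_CE = 21.5 V > V_CE(sat) ≈ 0.2 V, the transistor is in the active region as assumed.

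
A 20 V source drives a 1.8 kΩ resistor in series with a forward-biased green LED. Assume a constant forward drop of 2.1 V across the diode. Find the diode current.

I ≈ 9.9 mA

KVL around the loop: 20 = V_D + I·R = 2.1 + I × 1.8 kΩ.
So I = (20 − 2.1) / 1.8 kΩ = 17.9 / 1.8 = 9.94 mA.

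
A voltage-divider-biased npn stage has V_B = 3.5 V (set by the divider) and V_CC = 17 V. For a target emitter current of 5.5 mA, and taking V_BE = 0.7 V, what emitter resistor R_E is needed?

V_E = V_B − V_BE = 3.5 − 0.7 = 2.8 V.
R_E = V_E / I_E = 2.8 / 5.5 = 0.509 kΩ.

R_E ≈ 0.51 kΩ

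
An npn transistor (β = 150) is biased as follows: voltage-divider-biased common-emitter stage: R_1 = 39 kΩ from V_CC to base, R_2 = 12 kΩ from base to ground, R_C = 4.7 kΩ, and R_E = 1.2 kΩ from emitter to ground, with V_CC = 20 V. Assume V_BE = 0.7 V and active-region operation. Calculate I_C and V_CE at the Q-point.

Thevenize the base divider: V_Th = V_CC·R_2/(R_1+R_2) = 20×12/51 = 4.71 V, R_Th = R_1‖R_2 = 9.18 kΩ.
Base-emitter loop: V_Th = I_B·R_Th + V_BE + (β+1)I_B·R_E, so I_B = (4.71 − 0.7) / (9.18 + 151×1.2) = 0.021 mA.
I_C = β·I_B = 150×0.021 = 3.16 mA, and I_E = (β+1)I_B = 3.18 mA.
V_CE = V_CC − I_C·R_C − I_E·R_E = 20 − 3.16×4.7 − 3.18×1.2 = 1.35 V.
V_CE = 1.35 V > 0.2 V confirms active-region operation.

I_C ≈ 3.2 mA, V_CE ≈ 1.4 V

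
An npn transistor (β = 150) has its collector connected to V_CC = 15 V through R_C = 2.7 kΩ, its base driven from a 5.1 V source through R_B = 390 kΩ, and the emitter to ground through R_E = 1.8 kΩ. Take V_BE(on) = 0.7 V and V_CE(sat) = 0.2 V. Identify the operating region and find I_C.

Assume active. Base-emitter loop: I_B = (V_BB − V_BE)/(R_B + (β+1)R_E) = (5.1 − 0.7)/(390 + 151×1.8) = 0.00665 mA.
I_C = β·I_B = 150×0.00665 = 0.997 mA.
V_CE = V_CC − I_C·R_C − I_E·R_E = 15 − 0.997×2.7 − 1×1.8 = 10.5 V > V_CE(sat), so the active-region assumption holds.

active; I_C ≈ 1 mA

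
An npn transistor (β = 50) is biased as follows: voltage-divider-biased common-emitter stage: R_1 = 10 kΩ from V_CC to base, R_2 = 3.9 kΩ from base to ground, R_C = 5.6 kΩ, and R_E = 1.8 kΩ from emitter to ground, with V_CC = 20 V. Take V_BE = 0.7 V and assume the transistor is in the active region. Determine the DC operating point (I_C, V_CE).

Thevenize the base divider: V_Th = V_CC·R_2/(R_1+R_2) = 20×3.9/13.9 = 5.61 V, R_Th = R_1‖R_2 = 2.81 kΩ.
Base-emitter loop: V_Th = I_B·R_Th + V_BE + (β+1)I_B·R_E, so I_B = (5.61 − 0.7) / (2.81 + 51×1.8) = 0.0519 mA.
I_C = β·I_B = 50×0.0519 = 2.6 mA, and I_E = (β+1)I_B = 2.65 mA.
V_CE = V_CC − I_C·R_C − I_E·R_E = 20 − 2.6×5.6 − 2.65×1.8 = 0.698 V.
V_CE = 0.698 V > 0.2 V confirms active-region operation.

I_C ≈ 2.6 mA, V_CE ≈ 0.7 V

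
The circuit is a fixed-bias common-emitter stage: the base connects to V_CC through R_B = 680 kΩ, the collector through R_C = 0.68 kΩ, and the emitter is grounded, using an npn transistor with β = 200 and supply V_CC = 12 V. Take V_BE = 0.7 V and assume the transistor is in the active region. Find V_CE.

Base loop: V_CC = I_B·R_B + V_BE, so I_B = (12 − 0.7)/680 kΩ = 0.0166 mA.
In the active region I_C = β·I_B = 200 × 0.0166 = 3.32 mA.
Collector loop: V_CE = V_CC − I_C·R_C = 12 − 3.32×0.68 = 9.74 V.
Since V_CE = 9.74 V > V_CE(sat) ≈ 0.2 V, the transistor is in the active region as assumed.

V_CE ≈ 9.7 V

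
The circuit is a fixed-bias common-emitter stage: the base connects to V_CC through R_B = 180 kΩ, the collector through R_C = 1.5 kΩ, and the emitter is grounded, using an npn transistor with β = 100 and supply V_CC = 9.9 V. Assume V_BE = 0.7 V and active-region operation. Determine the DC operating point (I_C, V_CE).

I_C ≈ 5.1 mA, V_CE ≈ 2.2 V

Base loop: V_CC = I_B·R_B + V_BE, so I_B = (9.9 − 0.7)/180 kΩ = 0.0511 mA.
In the active region I_C = β·I_B = 100 × 0.0511 = 5.11 mA.
Collector loop: V_CE = V_CC − I_C·R_C = 9.9 − 5.11×1.5 = 2.23 V.
Since V_CE = 2.23 V > V_CE(sat) ≈ 0.2 V, the transistor is in the active region as assumed.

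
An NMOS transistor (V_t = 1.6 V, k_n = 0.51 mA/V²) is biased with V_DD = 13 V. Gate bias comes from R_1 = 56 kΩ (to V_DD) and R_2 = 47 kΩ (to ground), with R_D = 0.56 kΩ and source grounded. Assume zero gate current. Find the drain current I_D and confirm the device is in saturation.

I_D ≈ 4.8 mA

V_G = V_DD·R_2/(R_1+R_2) = 13×47/103 = 5.93 V. With the source grounded, V_GS = V_G = 5.93 V.
Assume saturation: I_D = (k_n/2)(V_GS − V_t)² = (0.51/2)×(5.93 − 1.6)² = 0.255×4.33² = 4.79 mA.
V_DS = V_DD − I_D·R_D = 13 − 4.79×0.56 = 10.3 V.
Saturation requires V_DS ≥ V_GS − V_t = 4.33 V; 10.3 ≥ 4.33 ✓.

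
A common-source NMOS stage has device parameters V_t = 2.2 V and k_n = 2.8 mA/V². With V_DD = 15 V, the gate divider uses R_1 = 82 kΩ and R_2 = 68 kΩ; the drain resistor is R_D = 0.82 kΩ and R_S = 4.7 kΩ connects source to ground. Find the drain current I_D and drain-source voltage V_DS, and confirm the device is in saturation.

I_D ≈ 0.82 mA, V_DS ≈ 10 V

V_G = V_DD·R_2/(R_1+R_2) = 15×68/150 = 6.8 V.
Assume saturation: I_D = (k_n/2)(V_GS − V_t)² with V_GS = V_G − I_D·R_S = 6.8 − 4.7·I_D.
Substituting gives 30.9·I_D² − 61.5·I_D + 29.6 = 0, with roots I_D = 0.816 or 1.17 mA.
The root I_D = 1.17 mA gives V_GS = 1.28 V ≤ V_t, so take I_D = 0.816 mA.
Then V_GS = 2.96 V and V_DS = V_DD − I_D(R_D+R_S) = 15 − 0.816×5.52 = 10.5 V.
Saturation requires V_DS ≥ V_GS − V_t = 0.764 V; 10.5 ≥ 0.764 ✓.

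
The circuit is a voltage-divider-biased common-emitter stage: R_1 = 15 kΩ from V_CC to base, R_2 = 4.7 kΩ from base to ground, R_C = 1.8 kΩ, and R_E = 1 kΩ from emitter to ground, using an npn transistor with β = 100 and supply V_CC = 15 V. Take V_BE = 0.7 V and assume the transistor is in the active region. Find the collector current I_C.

Thevenize the base divider: V_Th = V_CC·R_2/(R_1+R_2) = 15×4.7/19.7 = 3.58 V, R_Th = R_1‖R_2 = 3.58 kΩ.
Base-emitter loop: V_Th = I_B·R_Th + V_BE + (β+1)I_B·R_E, so I_B = (3.58 − 0.7) / (3.58 + 101×1) = 0.0275 mA.
I_C = β·I_B = 100×0.0275 = 2.75 mA, and I_E = (β+1)I_B = 2.78 mA.
V_CE = V_CC − I_C·R_C − I_E·R_E = 15 − 2.75×1.8 − 2.78×1 = 7.27 V.
V_CE = 7.27 V > 0.2 V confirms active-region operation.

I_C ≈ 2.8 mA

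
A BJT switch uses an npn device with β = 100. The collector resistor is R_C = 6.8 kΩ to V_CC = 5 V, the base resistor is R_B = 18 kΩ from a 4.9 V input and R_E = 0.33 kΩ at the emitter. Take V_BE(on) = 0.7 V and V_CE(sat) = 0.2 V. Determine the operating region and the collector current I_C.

Assume active: I_B = (4.9 − 0.7)/(18 + 101×0.33) = 0.0818 mA, I_C = β·I_B = 8.18 mA.
Then V_CE = 5 − 8.18×6.8 − 8.26×0.33 = -53.4 V < 0.2 V — the active assumption fails.
Re-solve with V_CE = 0.2 V. KCL at the emitter: V_E/R_E = (V_BB−0.7−V_E)/R_B + (V_CC−0.2−V_E)/R_C, giving V_E = 0.291 V.
I_C = (V_CC − 0.2 − V_E)/R_C = (4.8 − 0.291)/6.8 = 0.663 mA.
Check: I_B = (4.2 − 0.291)/18 = 0.217 mA, and β·I_B = 21.7 mA > I_C, confirming saturation.

saturation; I_C ≈ 0.66 mA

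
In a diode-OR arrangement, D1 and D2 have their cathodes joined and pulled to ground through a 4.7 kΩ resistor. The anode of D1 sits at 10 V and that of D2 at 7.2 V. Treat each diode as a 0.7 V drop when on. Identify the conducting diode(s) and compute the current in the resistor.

Only D1 conducts; I_R ≈ 2 mA

Assume both conduct. Then node N would need to be at both 10−0.7 = 9.3 V and 7.2−0.7 = 6.5 V, which is impossible.
Assume only D1 conducts: V_N = 10 − 0.7 = 9.3 V, so I_R = 9.3/4.7 = 1.98 mA.
Check D2: its anode-to-cathode voltage is 7.2 − 9.3 = -2.1 V < 0.7 V, so it is off. The assumption is consistent.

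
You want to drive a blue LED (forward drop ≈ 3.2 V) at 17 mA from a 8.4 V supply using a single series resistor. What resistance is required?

R ≈ 0.31 kΩ

The resistor drops V_S − V_D = 8.4 − 3.2 = 5.2 V at 17 mA.
R = 5.2 V / 17 mA = 0.306 kΩ.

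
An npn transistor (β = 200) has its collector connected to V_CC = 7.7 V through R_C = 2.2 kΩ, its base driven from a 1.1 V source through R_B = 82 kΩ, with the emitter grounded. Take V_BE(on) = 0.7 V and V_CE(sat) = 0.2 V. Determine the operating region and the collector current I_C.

Assume active. Base-emitter loop: I_B = (V_BB − V_BE)/R_B = (1.1 − 0.7)/82 = 0.00488 mA.
I_C = β·I_B = 200×0.00488 = 0.976 mA.
V_CE = V_CC − I_C·R_C = 7.7 − 0.976×2.2 = 5.55 V > V_CE(sat), so the active-region assumption holds.

active; I_C ≈ 0.98 mA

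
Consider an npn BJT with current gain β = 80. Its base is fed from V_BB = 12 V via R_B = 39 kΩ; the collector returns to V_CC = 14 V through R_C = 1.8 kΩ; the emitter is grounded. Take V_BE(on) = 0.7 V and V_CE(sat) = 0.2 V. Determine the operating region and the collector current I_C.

saturation; I_C ≈ 7.7 mA

Assume active: I_B = (12 − 0.7)/39 = 0.29 mA, giving I_C = β·I_B = 23.2 mA.
But then V_CE = 14 − 23.2×1.8 = -27.7 V < V_CE(sat) = 0.2 V — impossible in the active region.
So the transistor is saturated. With V_CE = 0.2 V, I_C = (V_CC − 0.2)/R_C = 13.8/1.8 = 7.67 mA.
Check: β·I_B = 23.2 mA > I_C = 7.67 mA, confirming saturation.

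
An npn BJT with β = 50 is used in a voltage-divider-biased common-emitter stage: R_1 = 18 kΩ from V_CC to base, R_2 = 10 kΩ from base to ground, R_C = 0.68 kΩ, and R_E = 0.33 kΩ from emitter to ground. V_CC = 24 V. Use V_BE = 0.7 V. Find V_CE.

Thevenize the base divider: V_Th = V_CC·R_2/(R_1+R_2) = 24×10/28 = 8.57 V, R_Th = R_1‖R_2 = 6.43 kΩ.
Base-emitter loop: V_Th = I_B·R_Th + V_BE + (β+1)I_B·R_E, so I_B = (8.57 − 0.7) / (6.43 + 51×0.33) = 0.338 mA.
I_C = β·I_B = 50×0.338 = 16.9 mA, and I_E = (β+1)I_B = 17.3 mA.
V_CE = V_CC − I_C·R_C − I_E·R_E = 24 − 16.9×0.68 − 17.3×0.33 = 6.8 V.
V_CE = 6.8 V > 0.2 V confirms active-region operation.

V_CE ≈ 6.8 V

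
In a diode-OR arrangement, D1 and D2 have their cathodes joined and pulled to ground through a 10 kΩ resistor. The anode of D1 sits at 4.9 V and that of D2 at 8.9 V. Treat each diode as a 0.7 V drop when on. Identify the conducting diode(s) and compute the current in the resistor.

Assume both conduct. Then node N would need to be at both 4.9−0.7 = 4.2 V and 8.9−0.7 = 8.2 V, which is impossible.
Assume only D2 conducts: V_N = 8.9 − 0.7 = 8.2 V, so I_R = 8.2/10 = 0.82 mA.
Check D1: its anode-to-cathode voltage is 4.9 − 8.2 = -3.3 V < 0.7 V, so it is off. The assumption is consistent.

Only D2 conducts; I_R ≈ 0.82 mA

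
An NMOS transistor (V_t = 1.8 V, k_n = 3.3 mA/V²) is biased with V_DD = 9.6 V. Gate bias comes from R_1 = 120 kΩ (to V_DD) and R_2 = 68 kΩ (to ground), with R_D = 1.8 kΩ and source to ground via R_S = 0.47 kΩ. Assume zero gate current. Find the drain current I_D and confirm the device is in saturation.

I_D ≈ 1.5 mA

V_G = V_DD·R_2/(R_1+R_2) = 9.6×68/188 = 3.47 V.
Assume saturation: I_D = (k_n/2)(V_GS − V_t)² with V_GS = V_G − I_D·R_S = 3.47 − 0.47·I_D.
Substituting gives 0.364·I_D² − 3.59·I_D + 4.61 = 0, with roots I_D = 1.52 or 8.34 mA.
The root I_D = 8.34 mA gives V_GS = -0.449 V ≤ V_t, so take I_D = 1.52 mA.
Then V_GS = 2.76 V and V_DS = V_DD − I_D(R_D+R_S) = 9.6 − 1.52×2.27 = 6.15 V.
Saturation requires V_DS ≥ V_GS − V_t = 0.959 V; 6.15 ≥ 0.959 ✓.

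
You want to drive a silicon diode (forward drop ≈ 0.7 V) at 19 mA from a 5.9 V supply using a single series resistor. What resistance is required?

R ≈ 0.27 kΩ

The resistor drops V_S − V_D = 5.9 − 0.7 = 5.2 V at 19 mA.
R = 5.2 V / 19 mA = 0.274 kΩ.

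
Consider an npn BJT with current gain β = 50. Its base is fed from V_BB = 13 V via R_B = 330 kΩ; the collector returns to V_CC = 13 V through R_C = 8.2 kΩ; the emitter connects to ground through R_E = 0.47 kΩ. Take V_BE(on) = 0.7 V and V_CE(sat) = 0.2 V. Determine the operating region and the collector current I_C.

Assume active: I_B = (13 − 0.7)/(330 + 51×0.47) = 0.0347 mA, I_C = β·I_B = 1.74 mA.
Then V_CE = 13 − 1.74×8.2 − 1.77×0.47 = -2.08 V < 0.2 V — the active assumption fails.
Re-solve with V_CE = 0.2 V. KCL at the emitter: V_E/R_E = (V_BB−0.7−V_E)/R_B + (V_CC−0.2−V_E)/R_C, giving V_E = 0.709 V.
I_C = (V_CC − 0.2 − V_E)/R_C = (12.8 − 0.709)/8.2 = 1.47 mA.
Check: I_B = (12.3 − 0.709)/330 = 0.0351 mA, and β·I_B = 1.76 mA > I_C, confirming saturation.

saturation; I_C ≈ 1.5 mA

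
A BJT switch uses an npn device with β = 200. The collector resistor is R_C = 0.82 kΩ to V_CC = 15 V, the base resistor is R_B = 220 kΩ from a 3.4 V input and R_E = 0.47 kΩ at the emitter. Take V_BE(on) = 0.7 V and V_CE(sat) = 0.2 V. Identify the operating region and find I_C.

active; I_C ≈ 1.7 mA

Assume active. Base-emitter loop: I_B = (V_BB − V_BE)/(R_B + (β+1)R_E) = (3.4 − 0.7)/(220 + 201×0.47) = 0.00859 mA.
I_C = β·I_B = 200×0.00859 = 1.72 mA.
V_CE = V_CC − I_C·R_C − I_E·R_E = 15 − 1.72×0.82 − 1.73×0.47 = 12.8 V > V_CE(sat), so the active-region assumption holds.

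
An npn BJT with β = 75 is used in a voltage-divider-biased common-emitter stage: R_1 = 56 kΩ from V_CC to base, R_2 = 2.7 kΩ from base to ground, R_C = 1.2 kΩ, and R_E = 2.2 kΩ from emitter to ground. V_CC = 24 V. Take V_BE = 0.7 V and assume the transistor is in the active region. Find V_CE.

Thevenize the base divider: V_Th = V_CC·R_2/(R_1+R_2) = 24×2.7/58.7 = 1.1 V, R_Th = R_1‖R_2 = 2.58 kΩ.
Base-emitter loop: V_Th = I_B·R_Th + V_BE + (β+1)I_B·R_E, so I_B = (1.1 − 0.7) / (2.58 + 76×2.2) = 0.00238 mA.
I_C = β·I_B = 75×0.00238 = 0.178 mA, and I_E = (β+1)I_B = 0.181 mA.
V_CE = V_CC − I_C·R_C − I_E·R_E = 24 − 0.178×1.2 − 0.181×2.2 = 23.4 V.
V_CE = 23.4 V > 0.2 V confirms active-region operation.

V_CE ≈ 23 V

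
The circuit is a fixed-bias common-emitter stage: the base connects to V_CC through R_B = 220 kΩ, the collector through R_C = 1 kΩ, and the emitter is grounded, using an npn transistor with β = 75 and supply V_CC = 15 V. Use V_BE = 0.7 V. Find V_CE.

Base loop: V_CC = I_B·R_B + V_BE, so I_B = (15 − 0.7)/220 kΩ = 0.065 mA.
In the active region I_C = β·I_B = 75 × 0.065 = 4.88 mA.
Collector loop: V_CE = V_CC − I_C·R_C = 15 − 4.88×1 = 10.1 V.
Since V_CE = 10.1 V > V_CE(sat) ≈ 0.2 V, the transistor is in the active region as assumed.

V_CE ≈ 10 V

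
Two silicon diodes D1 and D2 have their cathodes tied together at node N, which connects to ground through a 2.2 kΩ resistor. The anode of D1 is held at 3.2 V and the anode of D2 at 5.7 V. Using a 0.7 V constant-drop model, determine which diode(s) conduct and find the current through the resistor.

Only D2 conducts; I_R ≈ 2.3 mA

Assume both conduct. Then node N would need to be at both 3.2−0.7 = 2.5 V and 5.7−0.7 = 5 V, which is impossible.
Assume only D2 conducts: V_N = 5.7 − 0.7 = 5 V, so I_R = 5/2.2 = 2.27 mA.
Check D1: its anode-to-cathode voltage is 3.2 − 5 = -1.8 V < 0.7 V, so it is off. The assumption is consistent.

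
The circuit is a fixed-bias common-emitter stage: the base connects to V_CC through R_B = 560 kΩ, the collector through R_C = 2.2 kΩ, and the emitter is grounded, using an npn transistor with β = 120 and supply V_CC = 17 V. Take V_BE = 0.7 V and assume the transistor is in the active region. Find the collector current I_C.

I_C ≈ 3.5 mA

Base loop: V_CC = I_B·R_B + V_BE, so I_B = (17 − 0.7)/560 kΩ = 0.0291 mA.
In the active region I_C = β·I_B = 120 × 0.0291 = 3.49 mA.
Collector loop: V_CE = V_CC − I_C·R_C = 17 − 3.49×2.2 = 9.32 V.
Since V_CE = 9.32 V > V_CE(sat) ≈ 0.2 V, the transistor is in the active region as assumed.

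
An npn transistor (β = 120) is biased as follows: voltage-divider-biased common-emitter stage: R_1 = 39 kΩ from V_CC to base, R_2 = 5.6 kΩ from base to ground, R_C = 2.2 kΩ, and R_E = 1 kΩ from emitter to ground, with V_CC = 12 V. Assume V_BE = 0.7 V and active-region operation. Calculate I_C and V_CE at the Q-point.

Thevenize the base divider: V_Th = V_CC·R_2/(R_1+R_2) = 12×5.6/44.6 = 1.51 V, R_Th = R_1‖R_2 = 4.9 kΩ.
Base-emitter loop: V_Th = I_B·R_Th + V_BE + (β+1)I_B·R_E, so I_B = (1.51 − 0.7) / (4.9 + 121×1) = 0.00641 mA.
I_C = β·I_B = 120×0.00641 = 0.769 mA, and I_E = (β+1)I_B = 0.775 mA.
V_CE = V_CC − I_C·R_C − I_E·R_E = 12 − 0.769×2.2 − 0.775×1 = 9.53 V.
V_CE = 9.53 V > 0.2 V confirms active-region operation.

I_C ≈ 0.77 mA, V_CE ≈ 9.5 V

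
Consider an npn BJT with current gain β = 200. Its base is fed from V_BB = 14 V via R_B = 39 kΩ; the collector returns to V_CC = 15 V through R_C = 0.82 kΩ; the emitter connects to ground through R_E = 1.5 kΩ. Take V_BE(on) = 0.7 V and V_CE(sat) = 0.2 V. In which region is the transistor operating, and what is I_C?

saturation; I_C ≈ 6.3 mA

Assume active: I_B = (14 − 0.7)/(39 + 201×1.5) = 0.0391 mA, I_C = β·I_B = 7.81 mA.
Then V_CE = 15 − 7.81×0.82 − 7.85×1.5 = -3.18 V < 0.2 V — the active assumption fails.
Re-solve with V_CE = 0.2 V. KCL at the emitter: V_E/R_E = (V_BB−0.7−V_E)/R_B + (V_CC−0.2−V_E)/R_C, giving V_E = 9.62 V.
I_C = (V_CC − 0.2 − V_E)/R_C = (14.8 − 9.62)/0.82 = 6.32 mA.
Check: I_B = (13.3 − 9.62)/39 = 0.0944 mA, and β·I_B = 18.9 mA > I_C, confirming saturation.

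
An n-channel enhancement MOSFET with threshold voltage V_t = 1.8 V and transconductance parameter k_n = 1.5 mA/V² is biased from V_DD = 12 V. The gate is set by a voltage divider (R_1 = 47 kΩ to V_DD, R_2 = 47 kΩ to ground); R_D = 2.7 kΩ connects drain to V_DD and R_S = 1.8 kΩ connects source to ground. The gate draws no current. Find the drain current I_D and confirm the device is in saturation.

I_D ≈ 1.5 mA

V_G = V_DD·R_2/(R_1+R_2) = 12×47/94 = 6 V.
Assume saturation: I_D = (k_n/2)(V_GS − V_t)² with V_GS = V_G − I_D·R_S = 6 − 1.8·I_D.
Substituting gives 2.43·I_D² − 12.3·I_D + 13.2 = 0, with roots I_D = 1.54 or 3.54 mA.
The root I_D = 3.54 mA gives V_GS = -0.373 V ≤ V_t, so take I_D = 1.54 mA.
Then V_GS = 3.23 V and V_DS = V_DD − I_D(R_D+R_S) = 12 − 1.54×4.5 = 5.08 V.
Saturation requires V_DS ≥ V_GS − V_t = 1.43 V; 5.08 ≥ 1.43 ✓.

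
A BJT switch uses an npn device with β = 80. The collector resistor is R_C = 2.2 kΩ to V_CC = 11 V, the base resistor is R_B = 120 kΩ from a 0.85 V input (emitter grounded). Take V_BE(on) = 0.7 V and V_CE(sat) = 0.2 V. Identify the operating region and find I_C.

Assume active. Base-emitter loop: I_B = (V_BB − V_BE)/R_B = (0.85 − 0.7)/120 = 0.00125 mA.
I_C = β·I_B = 80×0.00125 = 0.1 mA.
V_CE = V_CC − I_C·R_C = 11 − 0.1×2.2 = 10.8 V > V_CE(sat), so the active-region assumption holds.

active; I_C ≈ 0.1 mA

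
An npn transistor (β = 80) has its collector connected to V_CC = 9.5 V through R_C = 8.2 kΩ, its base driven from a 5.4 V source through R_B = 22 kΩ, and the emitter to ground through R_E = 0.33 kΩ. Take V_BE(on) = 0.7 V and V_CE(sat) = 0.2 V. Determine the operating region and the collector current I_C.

Assume active: I_B = (5.4 − 0.7)/(22 + 81×0.33) = 0.0964 mA, I_C = β·I_B = 7.72 mA.
Then V_CE = 9.5 − 7.72×8.2 − 7.81×0.33 = -56.3 V < 0.2 V — the active assumption fails.
Re-solve with V_CE = 0.2 V. KCL at the emitter: V_E/R_E = (V_BB−0.7−V_E)/R_B + (V_CC−0.2−V_E)/R_C, giving V_E = 0.421 V.
I_C = (V_CC − 0.2 − V_E)/R_C = (9.3 − 0.421)/8.2 = 1.08 mA.
Check: I_B = (4.7 − 0.421)/22 = 0.194 mA, and β·I_B = 15.6 mA > I_C, confirming saturation.

saturation; I_C ≈ 1.1 mA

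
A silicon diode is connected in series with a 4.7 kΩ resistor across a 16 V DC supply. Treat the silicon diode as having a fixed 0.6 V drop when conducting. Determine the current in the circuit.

KVL around the loop: 16 = V_D + I·R = 0.6 + I × 4.7 kΩ.
So I = (16 − 0.6) / 4.7 kΩ = 15.4 / 4.7 = 3.28 mA.

I ≈ 3.3 mA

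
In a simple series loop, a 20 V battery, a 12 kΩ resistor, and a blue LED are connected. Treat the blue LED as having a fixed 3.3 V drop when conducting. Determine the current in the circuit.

KVL around the loop: 20 = V_D + I·R = 3.3 + I × 12 kΩ.
So I = (20 − 3.3) / 12 kΩ = 16.7 / 12 = 1.39 mA.

I ≈ 1.4 mA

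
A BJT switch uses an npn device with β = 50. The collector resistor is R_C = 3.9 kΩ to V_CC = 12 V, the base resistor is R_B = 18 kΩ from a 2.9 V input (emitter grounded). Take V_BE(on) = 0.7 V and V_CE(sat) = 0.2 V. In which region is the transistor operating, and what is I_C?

saturation; I_C ≈ 3 mA

Assume active: I_B = (2.9 − 0.7)/18 = 0.122 mA, giving I_C = β·I_B = 6.11 mA.
But then V_CE = 12 − 6.11×3.9 = -11.8 V < V_CE(sat) = 0.2 V — impossible in the active region.
So the transistor is saturated. With V_CE = 0.2 V, I_C = (V_CC − 0.2)/R_C = 11.8/3.9 = 3.03 mA.
Check: β·I_B = 6.11 mA > I_C = 3.03 mA, confirming saturation.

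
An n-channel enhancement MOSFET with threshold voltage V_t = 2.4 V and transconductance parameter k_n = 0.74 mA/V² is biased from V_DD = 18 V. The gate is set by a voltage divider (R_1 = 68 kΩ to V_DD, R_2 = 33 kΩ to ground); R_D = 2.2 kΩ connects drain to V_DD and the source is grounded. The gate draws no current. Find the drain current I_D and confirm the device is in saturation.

I_D ≈ 4.5 mA

V_G = V_DD·R_2/(R_1+R_2) = 18×33/101 = 5.88 V. With the source grounded, V_GS = V_G = 5.88 V.
Assume saturation: I_D = (k_n/2)(V_GS − V_t)² = (0.74/2)×(5.88 − 2.4)² = 0.37×3.48² = 4.48 mA.
V_DS = V_DD − I_D·R_D = 18 − 4.48×2.2 = 8.14 V.
Saturation requires V_DS ≥ V_GS − V_t = 3.48 V; 8.14 ≥ 3.48 ✓.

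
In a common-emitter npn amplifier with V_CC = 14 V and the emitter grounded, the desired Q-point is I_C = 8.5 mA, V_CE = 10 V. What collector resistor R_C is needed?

R_C ≈ 0.47 kΩ

Collector loop: V_CC = I_C·R_C + V_CE.
R_C = (V_CC − V_CE)/I_C = (14 − 10)/8.5 = 0.471 kΩ.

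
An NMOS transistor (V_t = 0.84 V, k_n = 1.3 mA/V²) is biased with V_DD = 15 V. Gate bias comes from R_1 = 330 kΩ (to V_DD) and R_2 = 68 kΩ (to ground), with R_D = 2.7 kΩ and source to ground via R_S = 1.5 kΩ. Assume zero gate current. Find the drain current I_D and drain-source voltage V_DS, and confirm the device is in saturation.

I_D ≈ 0.54 mA, V_DS ≈ 13 V

V_G = V_DD·R_2/(R_1+R_2) = 15×68/398 = 2.56 V.
Assume saturation: I_D = (k_n/2)(V_GS − V_t)² with V_GS = V_G − I_D·R_S = 2.56 − 1.5·I_D.
Substituting gives 1.46·I_D² − 4.36·I_D + 1.93 = 0, with roots I_D = 0.541 or 2.44 mA.
The root I_D = 2.44 mA gives V_GS = -1.1 V ≤ V_t, so take I_D = 0.541 mA.
Then V_GS = 1.75 V and V_DS = V_DD − I_D(R_D+R_S) = 15 − 0.541×4.2 = 12.7 V.
Saturation requires V_DS ≥ V_GS − V_t = 0.912 V; 12.7 ≥ 0.912 ✓.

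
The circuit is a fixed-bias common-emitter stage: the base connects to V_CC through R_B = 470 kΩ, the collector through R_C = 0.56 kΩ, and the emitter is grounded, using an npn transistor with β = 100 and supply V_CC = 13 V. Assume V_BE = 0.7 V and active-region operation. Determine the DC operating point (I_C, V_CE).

I_C ≈ 2.6 mA, V_CE ≈ 12 V

Base loop: V_CC = I_B·R_B + V_BE, so I_B = (13 − 0.7)/470 kΩ = 0.0262 mA.
In the active region I_C = β·I_B = 100 × 0.0262 = 2.62 mA.
Collector loop: V_CE = V_CC − I_C·R_C = 13 − 2.62×0.56 = 11.5 V.
Since V_CE = 11.5 V > V_CE(sat) ≈ 0.2 V, the transistor is in the active region as assumed.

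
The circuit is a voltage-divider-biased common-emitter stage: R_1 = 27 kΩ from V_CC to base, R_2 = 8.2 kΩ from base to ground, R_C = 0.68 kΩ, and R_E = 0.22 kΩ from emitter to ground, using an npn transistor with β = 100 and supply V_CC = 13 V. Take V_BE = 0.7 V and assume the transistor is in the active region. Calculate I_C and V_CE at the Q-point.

I_C ≈ 8.2 mA, V_CE ≈ 5.6 V

Thevenize the base divider: V_Th = V_CC·R_2/(R_1+R_2) = 13×8.2/35.2 = 3.03 V, R_Th = R_1‖R_2 = 6.29 kΩ.
Base-emitter loop: V_Th = I_B·R_Th + V_BE + (β+1)I_B·R_E, so I_B = (3.03 − 0.7) / (6.29 + 101×0.22) = 0.0817 mA.
I_C = β·I_B = 100×0.0817 = 8.17 mA, and I_E = (β+1)I_B = 8.25 mA.
V_CE = V_CC − I_C·R_C − I_E·R_E = 13 − 8.17×0.68 − 8.25×0.22 = 5.63 V.
V_CE = 5.63 V > 0.2 V confirms active-region operation.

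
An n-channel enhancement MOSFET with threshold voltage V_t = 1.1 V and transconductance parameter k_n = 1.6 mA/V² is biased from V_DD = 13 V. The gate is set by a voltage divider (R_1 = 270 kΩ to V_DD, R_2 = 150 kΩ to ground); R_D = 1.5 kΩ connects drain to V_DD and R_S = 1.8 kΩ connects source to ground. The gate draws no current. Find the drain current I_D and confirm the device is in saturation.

I_D ≈ 1.3 mA

V_G = V_DD·R_2/(R_1+R_2) = 13×150/420 = 4.64 V.
Assume saturation: I_D = (k_n/2)(V_GS − V_t)² with V_GS = V_G − I_D·R_S = 4.64 − 1.8·I_D.
Substituting gives 2.59·I_D² − 11.2·I_D + 10 = 0, with roots I_D = 1.27 or 3.05 mA.
The root I_D = 3.05 mA gives V_GS = -0.854 V ≤ V_t, so take I_D = 1.27 mA.
Then V_GS = 2.36 V and V_DS = V_DD − I_D(R_D+R_S) = 13 − 1.27×3.3 = 8.81 V.
Saturation requires V_DS ≥ V_GS − V_t = 1.26 V; 8.81 ≥ 1.26 ✓.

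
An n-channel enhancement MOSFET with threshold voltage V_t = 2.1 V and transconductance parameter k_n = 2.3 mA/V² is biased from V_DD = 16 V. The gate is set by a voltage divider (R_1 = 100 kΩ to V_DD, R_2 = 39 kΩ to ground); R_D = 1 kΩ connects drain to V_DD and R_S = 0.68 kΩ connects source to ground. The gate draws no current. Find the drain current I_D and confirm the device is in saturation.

V_G = V_DD·R_2/(R_1+R_2) = 16×39/139 = 4.49 V.
Assume saturation: I_D = (k_n/2)(V_GS − V_t)² with V_GS = V_G − I_D·R_S = 4.49 − 0.68·I_D.
Substituting gives 0.532·I_D² − 4.74·I_D + 6.56 = 0, with roots I_D = 1.72 or 7.19 mA.
The root I_D = 7.19 mA gives V_GS = -0.401 V ≤ V_t, so take I_D = 1.72 mA.
Then V_GS = 3.32 V and V_DS = V_DD − I_D(R_D+R_S) = 16 − 1.72×1.68 = 13.1 V.
Saturation requires V_DS ≥ V_GS − V_t = 1.22 V; 13.1 ≥ 1.22 ✓.

I_D ≈ 1.7 mA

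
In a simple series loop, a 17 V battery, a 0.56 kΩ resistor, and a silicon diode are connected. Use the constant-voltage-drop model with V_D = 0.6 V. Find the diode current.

KVL around the loop: 17 = V_D + I·R = 0.6 + I × 0.56 kΩ.
So I = (17 − 0.6) / 0.56 kΩ = 16.4 / 0.56 = 29.3 mA.

I ≈ 29 mA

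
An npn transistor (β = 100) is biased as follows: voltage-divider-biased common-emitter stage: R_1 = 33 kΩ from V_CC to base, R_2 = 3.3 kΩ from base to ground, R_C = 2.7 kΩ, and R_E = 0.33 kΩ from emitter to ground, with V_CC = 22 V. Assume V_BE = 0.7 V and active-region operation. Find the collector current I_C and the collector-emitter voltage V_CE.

Thevenize the base divider: V_Th = V_CC·R_2/(R_1+R_2) = 22×3.3/36.3 = 2 V, R_Th = R_1‖R_2 = 3 kΩ.
Base-emitter loop: V_Th = I_B·R_Th + V_BE + (β+1)I_B·R_E, so I_B = (2 − 0.7) / (3 + 101×0.33) = 0.0358 mA.
I_C = β·I_B = 100×0.0358 = 3.58 mA, and I_E = (β+1)I_B = 3.61 mA.
V_CE = V_CC − I_C·R_C − I_E·R_E = 22 − 3.58×2.7 − 3.61×0.33 = 11.1 V.
V_CE = 11.1 V > 0.2 V confirms active-region operation.

I_C ≈ 3.6 mA, V_CE ≈ 11 V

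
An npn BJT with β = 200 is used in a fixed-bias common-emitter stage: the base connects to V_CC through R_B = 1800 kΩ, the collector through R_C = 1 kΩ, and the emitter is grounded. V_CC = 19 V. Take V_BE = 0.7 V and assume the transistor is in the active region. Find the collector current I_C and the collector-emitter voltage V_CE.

I_C ≈ 2 mA, V_CE ≈ 17 V

Base loop: V_CC = I_B·R_B + V_BE, so I_B = (19 − 0.7)/1800 kΩ = 0.0102 mA.
In the active region I_C = β·I_B = 200 × 0.0102 = 2.03 mA.
Collector loop: V_CE = V_CC − I_C·R_C = 19 − 2.03×1 = 17 V.
Since V_CE = 17 V > V_CE(sat) ≈ 0.2 V, the transistor is in the active region as assumed.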